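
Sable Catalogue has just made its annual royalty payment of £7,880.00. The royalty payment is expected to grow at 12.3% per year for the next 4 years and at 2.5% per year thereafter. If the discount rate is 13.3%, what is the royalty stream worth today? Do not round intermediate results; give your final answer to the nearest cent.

£103012.08

D_1 = 8849.24000
D_2 = 9937.69652
D_3 = 11160.03319
D_4 = 12532.71727
Terminal value at year 4: TV = D_4×(1+g_2)/(r−g_2) = 12846.03521/0.108 = 118944.77043
P_0 = D_1/(1+r)^1 + D_2/(1+r)^2 + D_3/(1+r)^3 + D_4/(1+r)^4 + TV/(1+r)^4
    = 7810.45013 + 7741.51412 + 7673.18655 + 7605.46204 + 72181.46844 = 103012.08128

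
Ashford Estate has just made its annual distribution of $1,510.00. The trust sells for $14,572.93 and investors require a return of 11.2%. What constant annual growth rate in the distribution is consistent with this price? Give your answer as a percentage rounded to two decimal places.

P = D₀(1+g)/(r−g) ⇒ P(r−g) = D₀(1+g) ⇒ g(P+D₀) = P·r − D₀
g = (P·r − D₀)/(P + D₀) = ($14,572.93×0.112 − $1,510.00) / ($14,572.93 + $1,510.00) = 0.007596

0.76%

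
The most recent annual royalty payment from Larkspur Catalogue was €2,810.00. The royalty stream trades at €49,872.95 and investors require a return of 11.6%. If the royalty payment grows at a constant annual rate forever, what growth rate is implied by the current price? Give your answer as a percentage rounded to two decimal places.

5.65%

P = D₀(1+g)/(r−g) ⇒ P(r−g) = D₀(1+g) ⇒ g(P+D₀) = P·r − D₀
g = (P·r − D₀)/(P + D₀) = (€49,872.95×0.116 − €2,810.00) / (€49,872.95 + €2,810.00) = 0.056475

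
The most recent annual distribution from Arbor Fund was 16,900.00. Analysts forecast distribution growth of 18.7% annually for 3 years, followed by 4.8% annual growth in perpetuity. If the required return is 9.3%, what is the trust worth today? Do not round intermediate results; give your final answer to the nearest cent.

D_1 = 20060.30000
D_2 = 23811.57610
D_3 = 28264.34083
Terminal value at year 3: TV = D_3×(1+g_2)/(r−g_2) = 29621.02919/0.045 = 658245.09312
P_0 = D_1/(1+r)^1 + D_2/(1+r)^2 + D_3/(1+r)^3 + TV/(1+r)^3
    = 18353.43092 + 19931.85957 + 21646.03596 + 504112.12640 = 564043.45285

564043.45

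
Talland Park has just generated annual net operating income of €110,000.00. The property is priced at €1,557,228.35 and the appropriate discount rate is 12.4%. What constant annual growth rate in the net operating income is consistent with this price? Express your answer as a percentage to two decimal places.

4.98%

P = D₀(1+g)/(r−g) ⇒ P(r−g) = D₀(1+g) ⇒ g(P+D₀) = P·r − D₀
g = (P·r − D₀)/(P + D₀) = (€1,557,228.35×0.124 − €110,000.00) / (€1,557,228.35 + €110,000.00) = 0.049841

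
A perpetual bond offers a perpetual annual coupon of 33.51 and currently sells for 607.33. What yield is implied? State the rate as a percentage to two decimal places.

P = C/r ⇒ r = C/P = 33.51/607.33 = 0.055176

5.52%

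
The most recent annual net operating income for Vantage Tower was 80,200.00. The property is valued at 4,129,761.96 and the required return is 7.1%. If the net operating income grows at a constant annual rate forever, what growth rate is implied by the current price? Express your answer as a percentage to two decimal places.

P = D₀(1+g)/(r−g) ⇒ P(r−g) = D₀(1+g) ⇒ g(P+D₀) = P·r − D₀
g = (P·r − D₀)/(P + D₀) = (4,129,761.96×0.071 − 80,200.00) / (4,129,761.96 + 80,200.00) = 0.050597

5.06%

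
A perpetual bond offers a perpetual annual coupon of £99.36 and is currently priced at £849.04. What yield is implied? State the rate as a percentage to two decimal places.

11.70%

P = C/r ⇒ r = C/P = £99.36/£849.04 = 0.117026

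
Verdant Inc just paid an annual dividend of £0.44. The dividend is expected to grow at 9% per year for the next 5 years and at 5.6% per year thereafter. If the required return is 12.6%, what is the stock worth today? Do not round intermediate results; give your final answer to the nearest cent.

D_1 = 0.47960
D_2 = 0.52276
D_3 = 0.56981
D_4 = 0.62110
D_5 = 0.67699
Terminal value at year 5: TV = D_5×(1+g_2)/(r−g_2) = 0.71491/0.07 = 10.21295
P_0 = D_1/(1+r)^1 + D_2/(1+r)^2 + D_3/(1+r)^3 + D_4/(1+r)^4 + D_5/(1+r)^5 + TV/(1+r)^5
    = 0.42593 + 0.41231 + 0.39913 + 0.38637 + 0.37402 + 5.64234 = 7.64011

£7.64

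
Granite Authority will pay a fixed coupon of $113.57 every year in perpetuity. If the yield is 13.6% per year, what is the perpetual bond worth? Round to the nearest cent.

Level perpetuity: PV = C / r = $113.57 / 0.136 = $835.07

$835.07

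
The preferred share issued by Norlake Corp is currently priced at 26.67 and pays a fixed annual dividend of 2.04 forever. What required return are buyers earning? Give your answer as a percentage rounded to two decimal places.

P = C/r ⇒ r = C/P = 2.04/26.67 = 0.076490

7.65%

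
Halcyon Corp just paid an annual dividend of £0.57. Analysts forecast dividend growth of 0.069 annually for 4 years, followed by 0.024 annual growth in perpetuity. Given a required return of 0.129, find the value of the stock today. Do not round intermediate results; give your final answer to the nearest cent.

D_1 = 0.60933
D_2 = 0.65137
D_3 = 0.69632
D_4 = 0.74436
Terminal value at year 4: TV = D_4×(1+g_2)/(r−g_2) = 0.76223/0.105 = 7.25933
P_0 = D_1/(1+r)^1 + D_2/(1+r)^2 + D_3/(1+r)^3 + D_4/(1+r)^4 + TV/(1+r)^4
    = 0.53971 + 0.51103 + 0.48387 + 0.45815 + 4.46808 = 6.46083

£6.46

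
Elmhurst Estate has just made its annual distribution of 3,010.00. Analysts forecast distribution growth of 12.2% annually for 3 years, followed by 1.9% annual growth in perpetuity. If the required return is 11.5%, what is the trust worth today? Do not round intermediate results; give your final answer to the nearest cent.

D_1 = 3377.22000
D_2 = 3789.24084
D_3 = 4251.52822
Terminal value at year 3: TV = D_3×(1+g_2)/(r−g_2) = 4332.30726/0.096 = 45128.20061
P_0 = D_1/(1+r)^1 + D_2/(1+r)^2 + D_3/(1+r)^3 + TV/(1+r)^3
    = 3028.89686 + 3047.91236 + 3067.04723 + 32555.42844 = 41699.28489

41699.28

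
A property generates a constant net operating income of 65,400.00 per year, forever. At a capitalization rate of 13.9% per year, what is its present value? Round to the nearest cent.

Level perpetuity: PV = C / r = 65,400.00 / 0.139 = 470,503.60

470503.60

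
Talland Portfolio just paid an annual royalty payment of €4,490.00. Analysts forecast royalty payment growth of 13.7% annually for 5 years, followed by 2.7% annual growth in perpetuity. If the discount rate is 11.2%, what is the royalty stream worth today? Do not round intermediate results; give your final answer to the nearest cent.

€84638.74

D_1 = 5105.13000
D_2 = 5804.53281
D_3 = 6599.75380
D_4 = 7503.92008
D_5 = 8531.95713
Terminal value at year 5: TV = D_5×(1+g_2)/(r−g_2) = 8762.31997/0.085 = 103086.11728
P_0 = D_1/(1+r)^1 + D_2/(1+r)^2 + D_3/(1+r)^3 + D_4/(1+r)^4 + D_5/(1+r)^5 + TV/(1+r)^5
    = 4590.94424 + 4694.15792 + 4799.69205 + 4907.59879 + 5017.93150 + 60628.41938 = 84638.74388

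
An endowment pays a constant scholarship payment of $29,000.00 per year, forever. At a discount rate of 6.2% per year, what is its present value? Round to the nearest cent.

$467741.94

Level perpetuity: PV = C / r = $29,000.00 / 0.062 = $467,741.94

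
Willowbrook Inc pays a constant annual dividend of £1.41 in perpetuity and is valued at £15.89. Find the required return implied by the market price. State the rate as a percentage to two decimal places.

P = C/r ⇒ r = C/P = £1.41/£15.89 = 0.088735

8.87%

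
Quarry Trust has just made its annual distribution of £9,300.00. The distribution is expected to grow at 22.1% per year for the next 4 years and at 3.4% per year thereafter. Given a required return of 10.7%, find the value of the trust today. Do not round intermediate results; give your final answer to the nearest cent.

D_1 = 11355.30000
D_2 = 13864.82130
D_3 = 16928.94681
D_4 = 20670.24405
Terminal value at year 4: TV = D_4×(1+g_2)/(r−g_2) = 21373.03235/0.073 = 292781.26506
P_0 = D_1/(1+r)^1 + D_2/(1+r)^2 + D_3/(1+r)^3 + D_4/(1+r)^4 + TV/(1+r)^4
    = 10257.72358 + 11314.07451 + 12479.20956 + 13764.33141 + 194963.26958 = 242778.60864

£242778.61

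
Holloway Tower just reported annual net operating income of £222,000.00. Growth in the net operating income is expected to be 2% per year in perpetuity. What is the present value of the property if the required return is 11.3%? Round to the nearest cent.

D₁ = D₀ × (1 + g) = £222,000.00 × 1.02 = £226,440.0000
Growing perpetuity: P = D₁ / (r − g) = £226,440.0000 / (0.113 − 0.02) = £2,434,838.71

£2434838.71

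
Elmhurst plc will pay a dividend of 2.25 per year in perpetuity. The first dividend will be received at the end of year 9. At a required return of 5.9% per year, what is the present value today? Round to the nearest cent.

24.11

Value at end of year 8: C / r = 2.25 / 0.059 = 38.1356
Discount to today: PV = 38.1356 / (1 + 0.059)^8 = 38.1356 / 1.581859 = 24.11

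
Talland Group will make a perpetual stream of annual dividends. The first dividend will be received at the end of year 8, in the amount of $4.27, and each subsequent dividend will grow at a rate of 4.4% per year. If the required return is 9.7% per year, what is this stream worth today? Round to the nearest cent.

Value at end of year 7: C₁ / (r − g) = $4.27 / (0.097 − 0.044) = $80.5660
Discount to today: PV = $80.5660 / (1 + 0.097)^7 = $80.5660 / 1.911817 = $42.14

$42.14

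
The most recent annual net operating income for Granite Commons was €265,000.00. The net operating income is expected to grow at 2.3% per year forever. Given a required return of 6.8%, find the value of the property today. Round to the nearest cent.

€6024333.33

D₁ = D₀ × (1 + g) = €265,000.00 × 1.023 = €271,095.0000
Growing perpetuity: P = D₁ / (r − g) = €271,095.0000 / (0.068 − 0.023) = €6,024,333.33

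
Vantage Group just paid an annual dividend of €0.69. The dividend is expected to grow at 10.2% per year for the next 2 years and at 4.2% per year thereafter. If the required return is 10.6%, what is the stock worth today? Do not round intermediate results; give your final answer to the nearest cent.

€12.53

D_1 = 0.76038
D_2 = 0.83794
Terminal value at year 2: TV = D_2×(1+g_2)/(r−g_2) = 0.87313/0.064 = 13.64269
P_0 = D_1/(1+r)^1 + D_2/(1+r)^2 + TV/(1+r)^2
    = 0.68750 + 0.68502 + 11.15295 = 12.52547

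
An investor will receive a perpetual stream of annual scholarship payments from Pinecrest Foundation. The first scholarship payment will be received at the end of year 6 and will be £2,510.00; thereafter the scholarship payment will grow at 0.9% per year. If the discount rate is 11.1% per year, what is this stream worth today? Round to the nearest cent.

£14537.95

Value at end of year 5: C₁ / (r − g) = £2,510.00 / (0.111 − 0.009) = £24,607.8431
Discount to today: PV = £24,607.8431 / (1 + 0.111)^5 = £24,607.8431 / 1.692662 = £14,537.95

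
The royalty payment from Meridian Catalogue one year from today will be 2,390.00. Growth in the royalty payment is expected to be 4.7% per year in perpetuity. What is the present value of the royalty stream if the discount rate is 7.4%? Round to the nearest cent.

88518.52

Growing perpetuity: P = D₁ / (r − g) = 2,390.0000 / (0.074 − 0.047) = 88,518.52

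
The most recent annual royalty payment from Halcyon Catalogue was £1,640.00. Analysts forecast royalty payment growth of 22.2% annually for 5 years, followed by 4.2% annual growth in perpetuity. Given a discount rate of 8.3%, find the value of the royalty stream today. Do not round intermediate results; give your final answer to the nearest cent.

D_1 = 2004.08000
D_2 = 2448.98576
D_3 = 2992.66060
D_4 = 3657.03125
D_5 = 4468.89219
Terminal value at year 5: TV = D_5×(1+g_2)/(r−g_2) = 4656.58566/0.041 = 113575.26004
P_0 = D_1/(1+r)^1 + D_2/(1+r)^2 + D_3/(1+r)^3 + D_4/(1+r)^4 + D_5/(1+r)^5 + TV/(1+r)^5
    = 1850.48938 + 2087.99448 + 2355.98269 + 2658.36644 + 2999.56028 + 76232.72718 = 88185.12046

£88185.12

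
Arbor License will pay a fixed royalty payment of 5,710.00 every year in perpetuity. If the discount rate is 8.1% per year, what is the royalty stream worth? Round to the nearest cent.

70493.83

Level perpetuity: PV = C / r = 5,710.00 / 0.081 = 70,493.83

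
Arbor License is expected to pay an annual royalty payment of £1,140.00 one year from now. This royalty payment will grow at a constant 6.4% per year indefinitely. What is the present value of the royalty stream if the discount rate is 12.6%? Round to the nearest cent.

Growing perpetuity: P = D₁ / (r − g) = £1,140.0000 / (0.126 − 0.064) = £18,387.10

£18387.10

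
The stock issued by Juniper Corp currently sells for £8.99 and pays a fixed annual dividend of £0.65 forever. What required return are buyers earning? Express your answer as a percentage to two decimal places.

7.23%

P = C/r ⇒ r = C/P = £0.65/£8.99 = 0.072303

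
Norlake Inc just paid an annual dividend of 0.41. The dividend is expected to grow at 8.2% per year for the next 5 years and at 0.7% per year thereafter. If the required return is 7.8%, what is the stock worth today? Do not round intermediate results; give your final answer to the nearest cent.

D_1 = 0.44362
D_2 = 0.48000
D_3 = 0.51936
D_4 = 0.56194
D_5 = 0.60802
Terminal value at year 5: TV = D_5×(1+g_2)/(r−g_2) = 0.61228/0.071 = 8.62365
P_0 = D_1/(1+r)^1 + D_2/(1+r)^2 + D_3/(1+r)^3 + D_4/(1+r)^4 + D_5/(1+r)^5 + TV/(1+r)^5
    = 0.41152 + 0.41305 + 0.41458 + 0.41612 + 0.41766 + 5.92376 = 7.99669

8.00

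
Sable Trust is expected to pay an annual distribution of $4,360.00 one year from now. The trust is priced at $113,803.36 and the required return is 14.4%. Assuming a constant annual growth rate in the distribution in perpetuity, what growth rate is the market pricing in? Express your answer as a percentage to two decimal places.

10.57%

P = D₁/(r−g) ⇒ g = r − D₁/P = 0.144 − $4,360.00/$113,803.36 = 0.105688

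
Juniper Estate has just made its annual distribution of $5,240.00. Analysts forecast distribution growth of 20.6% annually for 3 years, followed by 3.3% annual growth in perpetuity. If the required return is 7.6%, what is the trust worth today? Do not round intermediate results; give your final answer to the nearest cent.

$197076.37

D_1 = 6319.44000
D_2 = 7621.24464
D_3 = 9191.22104
Terminal value at year 3: TV = D_3×(1+g_2)/(r−g_2) = 9494.53133/0.043 = 220803.05419
P_0 = D_1/(1+r)^1 + D_2/(1+r)^2 + D_3/(1+r)^3 + TV/(1+r)^3
    = 5873.08550 + 6582.65903 + 7377.96170 + 177242.66130 = 197076.36753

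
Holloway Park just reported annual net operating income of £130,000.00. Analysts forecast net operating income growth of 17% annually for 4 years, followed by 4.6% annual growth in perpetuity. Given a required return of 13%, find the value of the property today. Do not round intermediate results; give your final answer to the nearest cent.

£2428157.47

D_1 = 152100.00000
D_2 = 177957.00000
D_3 = 208209.69000
D_4 = 243605.33730
Terminal value at year 4: TV = D_4×(1+g_2)/(r−g_2) = 254811.18282/0.084 = 3033466.46209
P_0 = D_1/(1+r)^1 + D_2/(1+r)^2 + D_3/(1+r)^3 + D_4/(1+r)^4 + TV/(1+r)^4
    = 134601.76991 + 139366.43433 + 144299.75944 + 149407.71553 + 1860481.79099 = 2428157.47020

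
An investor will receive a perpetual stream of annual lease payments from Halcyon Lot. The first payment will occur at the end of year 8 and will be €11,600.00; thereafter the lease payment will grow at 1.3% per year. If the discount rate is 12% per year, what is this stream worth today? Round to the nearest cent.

Value at end of year 7: C₁ / (r − g) = €11,600.00 / (0.12 − 0.013) = €108,411.2150
Discount to today: PV = €108,411.2150 / (1 + 0.12)^7 = €108,411.2150 / 2.210681 = €49,039.73

€49039.73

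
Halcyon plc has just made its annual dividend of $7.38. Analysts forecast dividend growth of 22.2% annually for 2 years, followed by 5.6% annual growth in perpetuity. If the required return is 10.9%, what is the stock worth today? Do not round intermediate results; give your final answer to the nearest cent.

D_1 = 9.01836
D_2 = 11.02044
Terminal value at year 2: TV = D_2×(1+g_2)/(r−g_2) = 11.63758/0.053 = 219.57699
P_0 = D_1/(1+r)^1 + D_2/(1+r)^2 + TV/(1+r)^2
    = 8.13197 + 8.96057 + 178.53515 = 195.62769

$195.63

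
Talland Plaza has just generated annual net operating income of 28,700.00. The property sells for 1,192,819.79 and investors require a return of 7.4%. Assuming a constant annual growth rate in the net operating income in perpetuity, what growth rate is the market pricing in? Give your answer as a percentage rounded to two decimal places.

P = D₀(1+g)/(r−g) ⇒ P(r−g) = D₀(1+g) ⇒ g(P+D₀) = P·r − D₀
g = (P·r − D₀)/(P + D₀) = (1,192,819.79×0.074 − 28,700.00) / (1,192,819.79 + 28,700.00) = 0.048766

4.88%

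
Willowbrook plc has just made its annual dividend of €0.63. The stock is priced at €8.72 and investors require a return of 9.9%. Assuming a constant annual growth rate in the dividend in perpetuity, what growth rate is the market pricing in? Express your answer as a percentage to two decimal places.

2.49%

P = D₀(1+g)/(r−g) ⇒ P(r−g) = D₀(1+g) ⇒ g(P+D₀) = P·r − D₀
g = (P·r − D₀)/(P + D₀) = (€8.72×0.099 − €0.63) / (€8.72 + €0.63) = 0.024950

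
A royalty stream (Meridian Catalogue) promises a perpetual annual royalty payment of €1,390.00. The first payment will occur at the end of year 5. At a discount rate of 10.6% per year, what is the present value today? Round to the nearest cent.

€8763.72

Value at end of year 4: C / r = €1,390.00 / 0.106 = €13,113.2075
Discount to today: PV = €13,113.2075 / (1 + 0.106)^4 = €13,113.2075 / 1.496306 = €8,763.72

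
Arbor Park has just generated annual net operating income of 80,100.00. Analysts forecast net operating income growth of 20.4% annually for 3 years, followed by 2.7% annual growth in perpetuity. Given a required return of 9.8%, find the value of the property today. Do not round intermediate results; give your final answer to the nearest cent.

1817380.89

D_1 = 96440.40000
D_2 = 116114.24160
D_3 = 139801.54689
Terminal value at year 3: TV = D_3×(1+g_2)/(r−g_2) = 143576.18865/0.071 = 2022199.84017
P_0 = D_1/(1+r)^1 + D_2/(1+r)^2 + D_3/(1+r)^3 + TV/(1+r)^3
    = 87832.78689 + 96312.09054 + 105609.97906 + 1527626.03512 = 1817380.89160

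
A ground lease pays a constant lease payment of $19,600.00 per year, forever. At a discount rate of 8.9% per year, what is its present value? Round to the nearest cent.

$220224.72

Level perpetuity: PV = C / r = $19,600.00 / 0.089 = $220,224.72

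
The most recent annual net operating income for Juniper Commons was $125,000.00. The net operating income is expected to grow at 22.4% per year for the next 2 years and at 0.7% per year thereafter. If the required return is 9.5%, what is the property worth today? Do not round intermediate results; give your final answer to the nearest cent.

D_1 = 153000.00000
D_2 = 187272.00000
Terminal value at year 2: TV = D_2×(1+g_2)/(r−g_2) = 188582.90400/0.088 = 2142987.54545
P_0 = D_1/(1+r)^1 + D_2/(1+r)^2 + TV/(1+r)^2
    = 139726.02740 + 156186.90186 + 1787275.11558 = 2083188.04483

$2083188.04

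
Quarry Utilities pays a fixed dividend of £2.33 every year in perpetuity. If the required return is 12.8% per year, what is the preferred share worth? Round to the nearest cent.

Level perpetuity: PV = C / r = £2.33 / 0.128 = £18.20

£18.20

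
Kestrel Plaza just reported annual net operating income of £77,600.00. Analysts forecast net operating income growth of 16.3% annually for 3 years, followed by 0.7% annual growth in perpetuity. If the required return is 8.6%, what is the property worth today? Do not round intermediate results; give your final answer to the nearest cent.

£1482225.38

D_1 = 90248.80000
D_2 = 104959.35440
D_3 = 122067.72917
Terminal value at year 3: TV = D_3×(1+g_2)/(r−g_2) = 122922.20327/0.079 = 1555977.25660
P_0 = D_1/(1+r)^1 + D_2/(1+r)^2 + D_3/(1+r)^3 + TV/(1+r)^3
    = 83102.02578 + 88994.15837 + 95304.05726 + 1214825.13489 = 1482225.37629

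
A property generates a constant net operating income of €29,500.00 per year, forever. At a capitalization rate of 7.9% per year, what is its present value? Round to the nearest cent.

€373417.72

Level perpetuity: PV = C / r = €29,500.00 / 0.079 = €373,417.72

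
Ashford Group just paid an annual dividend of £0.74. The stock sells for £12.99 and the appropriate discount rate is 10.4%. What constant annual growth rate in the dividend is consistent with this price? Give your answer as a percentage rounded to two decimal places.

P = D₀(1+g)/(r−g) ⇒ P(r−g) = D₀(1+g) ⇒ g(P+D₀) = P·r − D₀
g = (P·r − D₀)/(P + D₀) = (£12.99×0.104 − £0.74) / (£12.99 + £0.74) = 0.044498

4.45%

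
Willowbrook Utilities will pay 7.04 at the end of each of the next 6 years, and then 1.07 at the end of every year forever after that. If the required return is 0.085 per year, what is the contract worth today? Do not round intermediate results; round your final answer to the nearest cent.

PV of 6-year annuity: 7.04 × [1 − (1+0.085)^−6] / 0.085 = 32.05725
Perpetuity value at year 6: 1.07 / 0.085 = 12.58824
PV of perpetuity: 12.58824 / (1+0.085)^6 = 7.71590
Total PV = 32.05725 + 7.71590 = 39.77315

39.77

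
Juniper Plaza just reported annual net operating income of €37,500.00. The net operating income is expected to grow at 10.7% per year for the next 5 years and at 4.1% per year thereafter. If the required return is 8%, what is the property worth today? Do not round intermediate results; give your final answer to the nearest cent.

D_1 = 41512.50000
D_2 = 45954.33750
D_3 = 50871.45161
D_4 = 56314.69694
D_5 = 62340.36951
Terminal value at year 5: TV = D_5×(1+g_2)/(r−g_2) = 64896.32466/0.039 = 1664008.32454
P_0 = D_1/(1+r)^1 + D_2/(1+r)^2 + D_3/(1+r)^3 + D_4/(1+r)^4 + D_5/(1+r)^5 + TV/(1+r)^5
    = 38437.50000 + 39398.43750 + 40383.39844 + 41392.98340 + 42427.80798 + 1132496.10540 = 1334536.23272

€1334536.23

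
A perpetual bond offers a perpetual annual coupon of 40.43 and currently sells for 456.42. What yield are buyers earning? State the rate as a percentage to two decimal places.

P = C/r ⇒ r = C/P = 40.43/456.42 = 0.088581

8.86%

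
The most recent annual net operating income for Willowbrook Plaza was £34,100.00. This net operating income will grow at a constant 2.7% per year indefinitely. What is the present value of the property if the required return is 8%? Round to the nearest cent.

D₁ = D₀ × (1 + g) = £34,100.00 × 1.027 = £35,020.7000
Growing perpetuity: P = D₁ / (r − g) = £35,020.7000 / (0.08 − 0.027) = £660,767.92

£660767.92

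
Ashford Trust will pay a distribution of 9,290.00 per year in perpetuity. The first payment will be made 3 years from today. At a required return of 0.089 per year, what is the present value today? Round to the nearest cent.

Value at end of year 2: C / r = 9,290.00 / 0.089 = 104,382.0225
Discount to today: PV = 104,382.0225 / (1 + 0.089)^2 = 104,382.0225 / 1.185921 = 88,017.69

88017.69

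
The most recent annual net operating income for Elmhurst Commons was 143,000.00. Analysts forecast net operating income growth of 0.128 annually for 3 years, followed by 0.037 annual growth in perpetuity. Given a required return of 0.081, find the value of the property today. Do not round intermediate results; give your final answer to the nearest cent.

D_1 = 161304.00000
D_2 = 181950.91200
D_3 = 205240.62874
Terminal value at year 3: TV = D_3×(1+g_2)/(r−g_2) = 212834.53200/0.044 = 4837148.45453
P_0 = D_1/(1+r)^1 + D_2/(1+r)^2 + D_3/(1+r)^3 + TV/(1+r)^3
    = 149217.39130 + 155705.10397 + 162474.89110 + 3829237.77431 = 4296635.16068

4296635.16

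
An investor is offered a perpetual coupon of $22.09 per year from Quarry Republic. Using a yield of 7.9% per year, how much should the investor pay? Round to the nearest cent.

$279.62

Level perpetuity: PV = C / r = $22.09 / 0.079 = $279.62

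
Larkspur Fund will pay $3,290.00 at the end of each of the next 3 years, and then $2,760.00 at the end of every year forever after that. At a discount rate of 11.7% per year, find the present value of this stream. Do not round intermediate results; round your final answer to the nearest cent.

$24869.31

PV of 3-year annuity: $3,290.00 × [1 − (1+0.117)^−3] / 0.117 = 7942.94046
Perpetuity value at year 3: $2,760.00 / 0.117 = 23589.74359
PV of perpetuity: 23589.74359 / (1+0.117)^3 = 16926.36497
Total PV = 7942.94046 + 16926.36497 = 24869.30543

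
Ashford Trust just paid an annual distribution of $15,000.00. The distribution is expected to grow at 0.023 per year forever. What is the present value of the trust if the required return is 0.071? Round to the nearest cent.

D₁ = D₀ × (1 + g) = $15,000.00 × 1.023 = $15,345.0000
Growing perpetuity: P = D₁ / (r − g) = $15,345.0000 / (0.071 − 0.023) = $319,687.50

$319687.50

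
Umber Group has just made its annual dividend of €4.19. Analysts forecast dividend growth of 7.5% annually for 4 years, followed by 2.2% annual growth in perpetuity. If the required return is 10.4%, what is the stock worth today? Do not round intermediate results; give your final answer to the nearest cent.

D_1 = 4.50425
D_2 = 4.84207
D_3 = 5.20522
D_4 = 5.59562
Terminal value at year 4: TV = D_4×(1+g_2)/(r−g_2) = 5.71872/0.082 = 69.74048
P_0 = D_1/(1+r)^1 + D_2/(1+r)^2 + D_3/(1+r)^3 + D_4/(1+r)^4 + TV/(1+r)^4
    = 4.07994 + 3.97276 + 3.86841 + 3.76679 + 46.94708 = 62.63498

€62.63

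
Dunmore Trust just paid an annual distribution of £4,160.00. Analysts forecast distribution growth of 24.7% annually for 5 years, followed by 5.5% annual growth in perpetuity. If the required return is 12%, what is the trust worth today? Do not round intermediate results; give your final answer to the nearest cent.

D_1 = 5187.52000
D_2 = 6468.83744
D_3 = 8066.64029
D_4 = 10059.10044
D_5 = 12543.69825
Terminal value at year 5: TV = D_5×(1+g_2)/(r−g_2) = 13233.60165/0.065 = 203593.87155
P_0 = D_1/(1+r)^1 + D_2/(1+r)^2 + D_3/(1+r)^3 + D_4/(1+r)^4 + D_5/(1+r)^5 + TV/(1+r)^5
    = 4631.71429 + 5156.91760 + 5741.67522 + 6392.74018 + 7117.63126 + 115524.63038 = 144565.30892

£144565.31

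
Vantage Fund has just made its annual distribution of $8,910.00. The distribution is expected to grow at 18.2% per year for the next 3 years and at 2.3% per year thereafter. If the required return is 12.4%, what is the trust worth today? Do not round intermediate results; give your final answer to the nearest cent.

$134535.46

D_1 = 10531.62000
D_2 = 12448.37484
D_3 = 14713.97906
Terminal value at year 3: TV = D_3×(1+g_2)/(r−g_2) = 15052.40058/0.101 = 149033.66910
P_0 = D_1/(1+r)^1 + D_2/(1+r)^2 + D_3/(1+r)^3 + TV/(1+r)^3
    = 9369.76868 + 9853.26209 + 10361.70443 + 104950.72908 = 134535.46428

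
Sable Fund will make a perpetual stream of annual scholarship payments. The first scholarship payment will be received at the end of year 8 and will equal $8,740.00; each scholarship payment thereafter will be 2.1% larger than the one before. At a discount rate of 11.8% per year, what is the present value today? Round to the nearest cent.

Value at end of year 7: C₁ / (r − g) = $8,740.00 / (0.118 − 0.021) = $90,103.0928
Discount to today: PV = $90,103.0928 / (1 + 0.118)^7 = $90,103.0928 / 2.183195 = $41,271.20

$41271.20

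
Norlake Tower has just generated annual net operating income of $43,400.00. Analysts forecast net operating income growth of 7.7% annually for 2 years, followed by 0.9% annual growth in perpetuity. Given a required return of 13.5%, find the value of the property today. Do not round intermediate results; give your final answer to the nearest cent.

D_1 = 46741.80000
D_2 = 50340.91860
Terminal value at year 2: TV = D_2×(1+g_2)/(r−g_2) = 50793.98687/0.126 = 403126.87990
P_0 = D_1/(1+r)^1 + D_2/(1+r)^2 + TV/(1+r)^2
    = 41182.20264 + 39077.73766 + 312932.04207 = 393191.98238

$393191.98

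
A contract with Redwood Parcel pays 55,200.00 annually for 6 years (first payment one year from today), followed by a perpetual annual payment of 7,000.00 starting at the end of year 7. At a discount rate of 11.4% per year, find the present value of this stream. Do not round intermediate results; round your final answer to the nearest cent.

PV of 6-year annuity: 55,200.00 × [1 − (1+0.114)^−6] / 0.114 = 230859.25882
Perpetuity value at year 6: 7,000.00 / 0.114 = 61403.50877
PV of perpetuity: 61403.50877 / (1+0.114)^6 = 32127.87812
Total PV = 230859.25882 + 32127.87812 = 262987.13695

262987.14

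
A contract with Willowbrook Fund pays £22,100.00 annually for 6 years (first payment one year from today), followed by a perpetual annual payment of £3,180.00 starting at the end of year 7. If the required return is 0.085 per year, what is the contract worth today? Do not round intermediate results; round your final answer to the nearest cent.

PV of 6-year annuity: £22,100.00 × [1 − (1+0.085)^−6] / 0.085 = 100634.27645
Perpetuity value at year 6: £3,180.00 / 0.085 = 37411.76471
PV of perpetuity: 37411.76471 / (1+0.085)^6 = 22931.35751
Total PV = 100634.27645 + 22931.35751 = 123565.63395

£123565.63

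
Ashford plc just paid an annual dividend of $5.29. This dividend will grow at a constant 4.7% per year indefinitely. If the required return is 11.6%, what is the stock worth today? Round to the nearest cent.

D₁ = D₀ × (1 + g) = $5.29 × 1.047 = $5.5386
Growing perpetuity: P = D₁ / (r − g) = $5.5386 / (0.116 − 0.047) = $80.27

$80.27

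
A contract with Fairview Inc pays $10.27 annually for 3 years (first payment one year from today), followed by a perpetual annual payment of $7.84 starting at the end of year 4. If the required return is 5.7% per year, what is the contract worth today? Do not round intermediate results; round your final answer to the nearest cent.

$144.08

PV of 3-year annuity: $10.27 × [1 − (1+0.057)^−3] / 0.057 = 27.60492
Perpetuity value at year 3: $7.84 / 0.057 = 137.54386
PV of perpetuity: 137.54386 / (1+0.057)^3 = 116.47058
Total PV = 27.60492 + 116.47058 = 144.07550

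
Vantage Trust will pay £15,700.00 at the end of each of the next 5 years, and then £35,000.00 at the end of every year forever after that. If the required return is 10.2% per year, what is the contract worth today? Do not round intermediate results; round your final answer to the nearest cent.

PV of 5-year annuity: £15,700.00 × [1 − (1+0.102)^−5] / 0.102 = 59212.51258
Perpetuity value at year 5: £35,000.00 / 0.102 = 343137.25490
PV of perpetuity: 343137.25490 / (1+0.102)^5 = 211134.83832
Total PV = 59212.51258 + 211134.83832 = 270347.35090

£270347.35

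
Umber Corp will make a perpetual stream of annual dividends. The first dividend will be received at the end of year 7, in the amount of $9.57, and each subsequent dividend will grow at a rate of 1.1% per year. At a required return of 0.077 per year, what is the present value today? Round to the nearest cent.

Value at end of year 6: C₁ / (r − g) = $9.57 / (0.077 − 0.011) = $145.0000
Discount to today: PV = $145.0000 / (1 + 0.077)^6 = $145.0000 / 1.560609 = $92.91

$92.91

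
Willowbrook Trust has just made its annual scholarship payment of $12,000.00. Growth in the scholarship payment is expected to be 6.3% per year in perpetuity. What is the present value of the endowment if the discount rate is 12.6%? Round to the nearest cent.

$202476.19

D₁ = D₀ × (1 + g) = $12,000.00 × 1.063 = $12,756.0000
Growing perpetuity: P = D₁ / (r − g) = $12,756.0000 / (0.126 − 0.063) = $202,476.19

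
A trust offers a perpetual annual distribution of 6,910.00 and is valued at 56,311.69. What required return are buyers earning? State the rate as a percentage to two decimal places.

12.27%

P = C/r ⇒ r = C/P = 6,910.00/56,311.69 = 0.122710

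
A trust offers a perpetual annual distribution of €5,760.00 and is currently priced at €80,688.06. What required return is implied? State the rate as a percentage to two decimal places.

P = C/r ⇒ r = C/P = €5,760.00/€80,688.06 = 0.071386

7.14%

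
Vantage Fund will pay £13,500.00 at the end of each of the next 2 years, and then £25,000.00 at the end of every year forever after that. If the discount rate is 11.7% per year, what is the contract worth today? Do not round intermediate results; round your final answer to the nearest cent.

£194162.74

PV of 2-year annuity: £13,500.00 × [1 − (1+0.117)^−2] / 0.117 = 22905.94852
Perpetuity value at year 2: £25,000.00 / 0.117 = 213675.21368
PV of perpetuity: 213675.21368 / (1+0.117)^2 = 171256.79049
Total PV = 22905.94852 + 171256.79049 = 194162.73901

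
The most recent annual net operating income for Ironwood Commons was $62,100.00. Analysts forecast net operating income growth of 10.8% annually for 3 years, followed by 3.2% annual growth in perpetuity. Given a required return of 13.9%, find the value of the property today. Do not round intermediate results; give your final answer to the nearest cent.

D_1 = 68806.80000
D_2 = 76237.93440
D_3 = 84471.63132
Terminal value at year 3: TV = D_3×(1+g_2)/(r−g_2) = 87174.72352/0.107 = 814717.04222
P_0 = D_1/(1+r)^1 + D_2/(1+r)^2 + D_3/(1+r)^3 + TV/(1+r)^3
    = 60409.83319 + 58765.66740 + 57166.25064 + 551360.47349 = 727702.22472

$727702.22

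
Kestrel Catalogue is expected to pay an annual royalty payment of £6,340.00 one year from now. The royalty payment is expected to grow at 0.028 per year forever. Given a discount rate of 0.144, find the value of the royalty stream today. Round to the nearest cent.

Growing perpetuity: P = D₁ / (r − g) = £6,340.0000 / (0.144 − 0.028) = £54,655.17

£54655.17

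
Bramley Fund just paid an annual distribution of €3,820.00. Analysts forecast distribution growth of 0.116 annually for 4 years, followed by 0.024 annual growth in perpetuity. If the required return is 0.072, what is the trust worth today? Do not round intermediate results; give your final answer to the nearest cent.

D_1 = 4263.12000
D_2 = 4757.64192
D_3 = 5309.52838
D_4 = 5925.43368
Terminal value at year 4: TV = D_4×(1+g_2)/(r−g_2) = 6067.64408/0.048 = 126409.25174
P_0 = D_1/(1+r)^1 + D_2/(1+r)^2 + D_3/(1+r)^3 + D_4/(1+r)^4 + TV/(1+r)^4
    = 3976.79104 + 4140.01754 + 4309.94364 + 4486.84431 + 95719.34523 = 112632.94176

€112632.94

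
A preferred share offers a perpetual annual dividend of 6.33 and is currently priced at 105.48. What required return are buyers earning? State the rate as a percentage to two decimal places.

P = C/r ⇒ r = C/P = 6.33/105.48 = 0.060011

6.00%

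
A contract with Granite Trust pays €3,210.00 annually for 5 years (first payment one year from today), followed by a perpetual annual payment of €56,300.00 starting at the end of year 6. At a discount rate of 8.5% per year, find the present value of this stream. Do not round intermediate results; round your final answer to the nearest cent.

€453144.25

PV of 5-year annuity: €3,210.00 × [1 − (1+0.085)^−5] / 0.085 = 12649.46107
Perpetuity value at year 5: €56,300.00 / 0.085 = 662352.94118
PV of perpetuity: 662352.94118 / (1+0.085)^5 = 440494.79213
Total PV = 12649.46107 + 440494.79213 = 453144.25320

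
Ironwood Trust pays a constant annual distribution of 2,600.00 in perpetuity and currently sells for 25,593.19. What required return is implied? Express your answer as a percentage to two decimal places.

10.16%

P = C/r ⇒ r = C/P = 2,600.00/25,593.19 = 0.101590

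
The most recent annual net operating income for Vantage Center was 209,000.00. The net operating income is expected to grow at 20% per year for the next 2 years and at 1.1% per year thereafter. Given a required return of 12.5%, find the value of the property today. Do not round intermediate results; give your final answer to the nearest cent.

2569600.00

D_1 = 250800.00000
D_2 = 300960.00000
Terminal value at year 2: TV = D_2×(1+g_2)/(r−g_2) = 304270.56000/0.114 = 2669040.00000
P_0 = D_1/(1+r)^1 + D_2/(1+r)^2 + TV/(1+r)^2
    = 222933.33333 + 237795.55556 + 2108871.11111 = 2569600.00000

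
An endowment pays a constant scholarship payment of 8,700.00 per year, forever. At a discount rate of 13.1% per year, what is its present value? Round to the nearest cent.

66412.21

Level perpetuity: PV = C / r = 8,700.00 / 0.131 = 66,412.21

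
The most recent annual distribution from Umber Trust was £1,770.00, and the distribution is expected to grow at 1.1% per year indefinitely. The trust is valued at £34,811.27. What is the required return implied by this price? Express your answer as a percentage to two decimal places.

6.24%

D₁ = £1,770.00 × 1.011 = £1,789.4700
P = D₁/(r − g) ⇒ r = D₁/P + g = £1,789.4700/£34,811.27 + 0.011 = 0.051405 + 0.011 = 0.062405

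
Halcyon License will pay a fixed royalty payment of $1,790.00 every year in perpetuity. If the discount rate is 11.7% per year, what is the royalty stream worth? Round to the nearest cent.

$15299.15

Level perpetuity: PV = C / r = $1,790.00 / 0.117 = $15,299.15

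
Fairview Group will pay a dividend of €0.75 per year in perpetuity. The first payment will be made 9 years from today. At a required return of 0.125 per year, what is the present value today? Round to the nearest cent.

Value at end of year 8: C / r = €0.75 / 0.125 = €6.0000
Discount to today: PV = €6.0000 / (1 + 0.125)^8 = €6.0000 / 2.565785 = €2.34

€2.34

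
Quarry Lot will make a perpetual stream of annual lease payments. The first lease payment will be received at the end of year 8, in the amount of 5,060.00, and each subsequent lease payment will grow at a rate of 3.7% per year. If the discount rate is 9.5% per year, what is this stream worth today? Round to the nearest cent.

46219.33

Value at end of year 7: C₁ / (r − g) = 5,060.00 / (0.095 − 0.037) = 87,241.3793
Discount to today: PV = 87,241.3793 / (1 + 0.095)^7 = 87,241.3793 / 1.887552 = 46,219.33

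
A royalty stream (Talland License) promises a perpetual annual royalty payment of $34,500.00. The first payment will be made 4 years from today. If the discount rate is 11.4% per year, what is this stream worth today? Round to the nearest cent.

Value at end of year 3: C / r = $34,500.00 / 0.114 = $302,631.5789
Discount to today: PV = $302,631.5789 / (1 + 0.114)^3 = $302,631.5789 / 1.382470 = $218,906.51

$218906.51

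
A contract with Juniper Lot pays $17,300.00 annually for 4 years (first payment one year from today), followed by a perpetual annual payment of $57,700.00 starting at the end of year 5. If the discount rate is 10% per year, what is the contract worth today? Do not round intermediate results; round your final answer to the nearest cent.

PV of 4-year annuity: $17,300.00 × [1 − (1+0.1)^−4] / 0.1 = 54838.67222
Perpetuity value at year 4: $57,700.00 / 0.1 = 577000.00000
PV of perpetuity: 577000.00000 / (1+0.1)^4 = 394098.76375
Total PV = 54838.67222 + 394098.76375 = 448937.43597

$448937.44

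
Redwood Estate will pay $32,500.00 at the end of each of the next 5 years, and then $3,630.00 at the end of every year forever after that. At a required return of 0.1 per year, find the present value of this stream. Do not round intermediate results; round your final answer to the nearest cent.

$145740.01

PV of 5-year annuity: $32,500.00 × [1 − (1+0.1)^−5] / 0.1 = 123200.57001
Perpetuity value at year 5: $3,630.00 / 0.1 = 36300.00000
PV of perpetuity: 36300.00000 / (1+0.1)^5 = 22539.44403
Total PV = 123200.57001 + 22539.44403 = 145740.01403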